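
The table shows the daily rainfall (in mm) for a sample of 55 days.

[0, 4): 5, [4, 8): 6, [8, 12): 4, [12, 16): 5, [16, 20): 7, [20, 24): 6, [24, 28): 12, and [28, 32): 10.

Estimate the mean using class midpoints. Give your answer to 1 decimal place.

18.7

Midpoints: 2, 6, 10, 14, 18, 22, 26, 30
Σfm = 5×2 + 6×6 + 4×10 + 5×14 + 7×18 + 6×22 + 12×26 + 10×30 = 1026
n = Σf = 55
Mean = 1026 / 55 = 18.6545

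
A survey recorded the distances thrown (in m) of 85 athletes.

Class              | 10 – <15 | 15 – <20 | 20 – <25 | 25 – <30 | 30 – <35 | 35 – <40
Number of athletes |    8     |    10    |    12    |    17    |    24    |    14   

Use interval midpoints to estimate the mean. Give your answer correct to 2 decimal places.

27.26

Midpoints: 12.5, 17.5, 22.5, 27.5, 32.5, 37.5
Σfm = 8×12.5 + 10×17.5 + 12×22.5 + 17×27.5 + 24×32.5 + 14×37.5 = 2317.5
n = Σf = 85
Mean = 2317.5 / 85 = 27.2647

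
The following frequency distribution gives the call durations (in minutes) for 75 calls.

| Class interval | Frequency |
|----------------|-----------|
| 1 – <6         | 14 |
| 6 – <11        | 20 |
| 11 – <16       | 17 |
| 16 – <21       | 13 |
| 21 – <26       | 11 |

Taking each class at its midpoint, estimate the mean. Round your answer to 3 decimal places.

Midpoints: 3.5, 8.5, 13.5, 18.5, 23.5
Σfm = 14×3.5 + 20×8.5 + 17×13.5 + 13×18.5 + 11×23.5 = 947.5
n = Σf = 75
Mean = 947.5 / 75 = 12.6333

12.633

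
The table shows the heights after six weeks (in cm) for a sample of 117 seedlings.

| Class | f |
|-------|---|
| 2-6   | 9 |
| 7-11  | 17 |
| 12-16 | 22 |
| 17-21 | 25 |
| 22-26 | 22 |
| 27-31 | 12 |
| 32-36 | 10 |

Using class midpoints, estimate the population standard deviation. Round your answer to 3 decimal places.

8.405

Midpoints: 4, 9, 14, 19, 24, 29, 34
n = 117, Σfm = 2188, mean = 18.7009
Σfm² = 49182
Σf(m − x̄)² = Σfm² − (Σfm)²/n = 49182 − 2188²/117 = 8264.5299
Population variance = 8264.5299 / 117 = 70.6370
Standard deviation = √70.6370 = 8.4046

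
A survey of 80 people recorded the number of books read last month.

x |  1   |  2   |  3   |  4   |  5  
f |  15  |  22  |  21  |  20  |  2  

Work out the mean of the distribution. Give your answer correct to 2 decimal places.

2.65

Values: 1, 2, 3, 4, 5
Σfx = 15×1 + 22×2 + 21×3 + 20×4 + 2×5 = 212
n = Σf = 80
Mean = 212 / 80 = 2.6500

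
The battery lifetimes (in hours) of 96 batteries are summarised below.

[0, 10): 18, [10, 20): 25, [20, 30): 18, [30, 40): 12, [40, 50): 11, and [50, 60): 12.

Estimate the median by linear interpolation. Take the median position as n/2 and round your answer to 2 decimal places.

22.78

Cumulative frequencies: 18, 43, 61, 73, 84, 96
n = 96; position = n/2 = 48.
This falls in the class [20, 30): L = 20, F = 43, f = 18, h = 10.
Median ≈ 20 + ((48 − 43) / 18) × 10 = 22.7778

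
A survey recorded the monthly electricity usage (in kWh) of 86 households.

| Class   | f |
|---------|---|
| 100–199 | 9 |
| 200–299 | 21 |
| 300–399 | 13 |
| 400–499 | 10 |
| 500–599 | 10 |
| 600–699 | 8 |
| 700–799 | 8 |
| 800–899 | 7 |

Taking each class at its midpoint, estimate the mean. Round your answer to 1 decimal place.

444.8

Midpoints: 149.5, 249.5, 349.5, 449.5, 549.5, 649.5, 749.5, 849.5
Σfm = 9×149.5 + 21×249.5 + 13×349.5 + 10×449.5 + 10×549.5 + 8×649.5 + 8×749.5 + 7×849.5 = 38257
n = Σf = 86
Mean = 38257 / 86 = 444.8488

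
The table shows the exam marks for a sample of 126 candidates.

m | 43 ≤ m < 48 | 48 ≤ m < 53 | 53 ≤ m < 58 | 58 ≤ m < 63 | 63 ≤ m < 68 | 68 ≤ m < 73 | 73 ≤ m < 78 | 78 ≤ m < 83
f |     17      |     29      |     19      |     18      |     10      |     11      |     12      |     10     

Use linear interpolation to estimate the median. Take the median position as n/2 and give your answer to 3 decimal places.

Cumulative frequencies: 17, 46, 65, 83, 93, 104, 116, 126
n = 126; position = n/2 = 63.
This falls in the class 53 ≤ m < 58: L = 53, F = 46, f = 19, h = 5.
Median ≈ 53 + ((63 − 46) / 19) × 5 = 57.4737

57.474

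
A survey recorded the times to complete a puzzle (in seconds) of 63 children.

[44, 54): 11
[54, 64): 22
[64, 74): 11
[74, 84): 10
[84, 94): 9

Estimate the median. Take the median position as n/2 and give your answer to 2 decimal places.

Cumulative frequencies: 11, 33, 44, 54, 63
n = 63; position = n/2 = 31.5.
This falls in the class [54, 64): L = 54, F = 11, f = 22, h = 10.
Median ≈ 54 + ((31.5 − 11) / 22) × 10 = 63.3182

63.32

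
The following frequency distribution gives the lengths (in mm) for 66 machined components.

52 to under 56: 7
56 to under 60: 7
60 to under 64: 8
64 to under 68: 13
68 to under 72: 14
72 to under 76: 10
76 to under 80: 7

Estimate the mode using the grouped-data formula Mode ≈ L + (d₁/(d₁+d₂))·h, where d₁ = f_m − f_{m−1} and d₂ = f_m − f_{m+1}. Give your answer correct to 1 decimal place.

Modal class: 68 to under 72 (highest frequency 14).
d₁ = 14 − 13 = 1, d₂ = 14 − 10 = 4
Mode ≈ 68 + (1/(1+4)) × 4 = 68 + 0.8000 = 68.8000

68.8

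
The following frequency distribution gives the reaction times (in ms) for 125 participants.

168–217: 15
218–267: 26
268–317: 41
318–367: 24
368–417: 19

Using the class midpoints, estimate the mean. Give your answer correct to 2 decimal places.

Midpoints: 192.5, 242.5, 292.5, 342.5, 392.5
Σfm = 15×192.5 + 26×242.5 + 41×292.5 + 24×342.5 + 19×392.5 = 36862.5
n = Σf = 125
Mean = 36862.5 / 125 = 294.9000

294.90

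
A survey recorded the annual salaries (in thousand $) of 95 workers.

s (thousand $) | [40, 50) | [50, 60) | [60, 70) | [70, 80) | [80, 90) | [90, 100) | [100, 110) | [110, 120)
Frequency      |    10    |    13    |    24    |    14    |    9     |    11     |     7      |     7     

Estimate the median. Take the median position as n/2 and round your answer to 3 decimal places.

Cumulative frequencies: 10, 23, 47, 61, 70, 81, 88, 95
n = 95; position = n/2 = 47.5.
This falls in the class [70, 80): L = 70, F = 47, f = 14, h = 10.
Median ≈ 70 + ((47.5 − 47) / 14) × 10 = 70.3571

70.357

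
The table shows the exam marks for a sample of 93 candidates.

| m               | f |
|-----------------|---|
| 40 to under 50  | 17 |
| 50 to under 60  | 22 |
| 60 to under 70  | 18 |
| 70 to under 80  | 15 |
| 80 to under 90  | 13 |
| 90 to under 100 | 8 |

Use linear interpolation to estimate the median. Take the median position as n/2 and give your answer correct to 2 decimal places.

Cumulative frequencies: 17, 39, 57, 72, 85, 93
n = 93; position = n/2 = 46.5.
This falls in the class 60 to under 70: L = 60, F = 39, f = 18, h = 10.
Median ≈ 60 + ((46.5 − 39) / 18) × 10 = 64.1667

64.17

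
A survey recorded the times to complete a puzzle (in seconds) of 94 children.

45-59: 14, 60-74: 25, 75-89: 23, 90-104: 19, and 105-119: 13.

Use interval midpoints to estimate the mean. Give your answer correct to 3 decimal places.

80.723

Midpoints: 52, 67, 82, 97, 112
Σfm = 14×52 + 25×67 + 23×82 + 19×97 + 13×112 = 7588
n = Σf = 94
Mean = 7588 / 94 = 80.7234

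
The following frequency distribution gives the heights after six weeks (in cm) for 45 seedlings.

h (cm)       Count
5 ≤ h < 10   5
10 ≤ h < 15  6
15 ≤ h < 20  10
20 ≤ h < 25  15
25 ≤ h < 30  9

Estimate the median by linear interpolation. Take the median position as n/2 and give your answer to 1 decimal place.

20.5

Cumulative frequencies: 5, 11, 21, 36, 45
n = 45; position = n/2 = 22.5.
This falls in the class 20 ≤ h < 25: L = 20, F = 21, f = 15, h = 5.
Median ≈ 20 + ((22.5 − 21) / 15) × 5 = 20.5000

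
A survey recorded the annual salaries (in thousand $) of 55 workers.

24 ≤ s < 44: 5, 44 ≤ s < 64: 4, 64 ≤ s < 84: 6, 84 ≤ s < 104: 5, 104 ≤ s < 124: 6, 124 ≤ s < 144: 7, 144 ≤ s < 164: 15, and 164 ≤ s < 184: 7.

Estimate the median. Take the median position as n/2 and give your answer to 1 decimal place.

Cumulative frequencies: 5, 9, 15, 20, 26, 33, 48, 55
n = 55; position = n/2 = 27.5.
This falls in the class 124 ≤ s < 144: L = 124, F = 26, f = 7, h = 20.
Median ≈ 124 + ((27.5 − 26) / 7) × 20 = 128.2857

128.3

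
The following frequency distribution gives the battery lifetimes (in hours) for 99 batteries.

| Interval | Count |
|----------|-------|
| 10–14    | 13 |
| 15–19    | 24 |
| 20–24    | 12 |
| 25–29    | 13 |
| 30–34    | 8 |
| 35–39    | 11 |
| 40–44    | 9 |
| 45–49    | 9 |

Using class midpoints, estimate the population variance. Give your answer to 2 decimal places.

126.68

Midpoints: 12, 17, 22, 27, 32, 37, 42, 47
n = 99, Σfm = 2643, mean = 26.6970
Σfm² = 83101
Σf(m − x̄)² = Σfm² − (Σfm)²/n = 83101 − 2643²/99 = 12540.9091
Population variance = 12540.9091 / 99 = 126.6758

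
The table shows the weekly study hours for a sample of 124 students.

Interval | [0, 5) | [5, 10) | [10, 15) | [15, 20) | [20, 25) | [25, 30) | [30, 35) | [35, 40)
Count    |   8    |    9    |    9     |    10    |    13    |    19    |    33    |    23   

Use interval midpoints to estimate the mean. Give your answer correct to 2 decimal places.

25.20

Midpoints: 2.5, 7.5, 12.5, 17.5, 22.5, 27.5, 32.5, 37.5
Σfm = 8×2.5 + 9×7.5 + 9×12.5 + 10×17.5 + 13×22.5 + 19×27.5 + 33×32.5 + 23×37.5 = 3125
n = Σf = 124
Mean = 3125 / 124 = 25.2016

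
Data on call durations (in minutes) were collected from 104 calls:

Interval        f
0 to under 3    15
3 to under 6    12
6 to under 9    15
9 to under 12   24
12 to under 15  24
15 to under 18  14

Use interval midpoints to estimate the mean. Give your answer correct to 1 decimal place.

9.6

Midpoints: 1.5, 4.5, 7.5, 10.5, 13.5, 16.5
Σfm = 15×1.5 + 12×4.5 + 15×7.5 + 24×10.5 + 24×13.5 + 14×16.5 = 996
n = Σf = 104
Mean = 996 / 104 = 9.5769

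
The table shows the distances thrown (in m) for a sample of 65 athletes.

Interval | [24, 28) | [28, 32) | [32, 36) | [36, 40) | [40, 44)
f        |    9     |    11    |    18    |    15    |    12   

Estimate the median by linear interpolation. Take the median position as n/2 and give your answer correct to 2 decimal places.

Cumulative frequencies: 9, 20, 38, 53, 65
n = 65; position = n/2 = 32.5.
This falls in the class [32, 36): L = 32, F = 20, f = 18, h = 4.
Median ≈ 32 + ((32.5 − 20) / 18) × 4 = 34.7778

34.78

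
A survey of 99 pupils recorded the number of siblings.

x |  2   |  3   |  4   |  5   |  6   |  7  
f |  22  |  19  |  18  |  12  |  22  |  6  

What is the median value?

Cumulative frequencies: 22, 41, 59, 71, 93, 99
n = 99, so the median is the value in position (n+1)/2 = 50.
Position 50 falls at value 4.

4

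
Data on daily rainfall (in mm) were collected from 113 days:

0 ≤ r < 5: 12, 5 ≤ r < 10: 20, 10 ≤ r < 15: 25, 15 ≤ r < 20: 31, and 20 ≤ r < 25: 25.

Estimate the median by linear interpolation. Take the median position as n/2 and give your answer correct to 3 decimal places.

14.900

Cumulative frequencies: 12, 32, 57, 88, 113
n = 113; position = n/2 = 56.5.
This falls in the class 10 ≤ r < 15: L = 10, F = 32, f = 25, h = 5.
Median ≈ 10 + ((56.5 − 32) / 25) × 5 = 14.9000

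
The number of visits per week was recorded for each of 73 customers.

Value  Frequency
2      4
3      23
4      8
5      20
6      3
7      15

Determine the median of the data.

Cumulative frequencies: 4, 27, 35, 55, 58, 73
n = 73, so the median is the value in position (n+1)/2 = 37.
Position 37 falls at value 5.

5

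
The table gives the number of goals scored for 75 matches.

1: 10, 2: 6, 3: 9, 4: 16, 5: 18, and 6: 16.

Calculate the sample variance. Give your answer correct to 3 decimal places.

Values: 1, 2, 3, 4, 5, 6
n = 75, Σfx = 299, mean = 3.9867
Σfx² = 1397
Σf(x − x̄)² = Σfx² − (Σfx)²/n = 1397 − 299²/75 = 204.9867
Sample variance = 204.9867 / 74 = 2.7701

2.770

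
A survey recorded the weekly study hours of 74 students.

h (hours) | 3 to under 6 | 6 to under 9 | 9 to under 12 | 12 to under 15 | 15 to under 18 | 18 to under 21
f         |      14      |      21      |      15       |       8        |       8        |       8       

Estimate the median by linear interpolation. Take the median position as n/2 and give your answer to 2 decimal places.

Cumulative frequencies: 14, 35, 50, 58, 66, 74
n = 74; position = n/2 = 37.
This falls in the class 9 to under 12: L = 9, F = 35, f = 15, h = 3.
Median ≈ 9 + ((37 − 35) / 15) × 3 = 9.4000

9.40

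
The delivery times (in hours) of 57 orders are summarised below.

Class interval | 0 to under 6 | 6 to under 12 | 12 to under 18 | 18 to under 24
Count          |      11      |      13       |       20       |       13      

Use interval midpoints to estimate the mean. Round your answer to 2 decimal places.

Midpoints: 3, 9, 15, 21
Σfm = 11×3 + 13×9 + 20×15 + 13×21 = 723
n = Σf = 57
Mean = 723 / 57 = 12.6842

12.68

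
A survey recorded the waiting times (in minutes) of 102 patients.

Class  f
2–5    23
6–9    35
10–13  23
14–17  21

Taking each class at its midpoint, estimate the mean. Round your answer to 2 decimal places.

Midpoints: 3.5, 7.5, 11.5, 15.5
Σfm = 23×3.5 + 35×7.5 + 23×11.5 + 21×15.5 = 933
n = Σf = 102
Mean = 933 / 102 = 9.1471

9.15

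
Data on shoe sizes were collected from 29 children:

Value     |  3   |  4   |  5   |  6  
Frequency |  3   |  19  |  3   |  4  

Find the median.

Cumulative frequencies: 3, 22, 25, 29
n = 29, so the median is the value in position (n+1)/2 = 15.
Position 15 falls at value 4.

4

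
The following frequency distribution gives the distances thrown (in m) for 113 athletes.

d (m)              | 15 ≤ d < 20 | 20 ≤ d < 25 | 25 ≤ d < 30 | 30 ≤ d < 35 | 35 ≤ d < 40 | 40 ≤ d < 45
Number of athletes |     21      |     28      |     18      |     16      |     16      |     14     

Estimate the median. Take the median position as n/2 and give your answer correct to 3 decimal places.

27.083

Cumulative frequencies: 21, 49, 67, 83, 99, 113
n = 113; position = n/2 = 56.5.
This falls in the class 25 ≤ d < 30: L = 25, F = 49, f = 18, h = 5.
Median ≈ 25 + ((56.5 − 49) / 18) × 5 = 27.0833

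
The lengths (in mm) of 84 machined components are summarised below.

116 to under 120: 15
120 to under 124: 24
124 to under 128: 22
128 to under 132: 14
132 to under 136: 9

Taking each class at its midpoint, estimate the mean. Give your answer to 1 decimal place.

Midpoints: 118, 122, 126, 130, 134
Σfm = 15×118 + 24×122 + 22×126 + 14×130 + 9×134 = 10496
n = Σf = 84
Mean = 10496 / 84 = 124.9524

125.0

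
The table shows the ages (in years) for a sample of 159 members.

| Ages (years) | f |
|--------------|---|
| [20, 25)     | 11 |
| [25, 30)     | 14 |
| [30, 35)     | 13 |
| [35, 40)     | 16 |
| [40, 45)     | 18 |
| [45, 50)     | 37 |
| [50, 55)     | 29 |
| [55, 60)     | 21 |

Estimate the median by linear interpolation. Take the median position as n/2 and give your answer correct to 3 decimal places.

46.014

Cumulative frequencies: 11, 25, 38, 54, 72, 109, 138, 159
n = 159; position = n/2 = 79.5.
This falls in the class [45, 50): L = 45, F = 72, f = 37, h = 5.
Median ≈ 45 + ((79.5 − 72) / 37) × 5 = 46.0135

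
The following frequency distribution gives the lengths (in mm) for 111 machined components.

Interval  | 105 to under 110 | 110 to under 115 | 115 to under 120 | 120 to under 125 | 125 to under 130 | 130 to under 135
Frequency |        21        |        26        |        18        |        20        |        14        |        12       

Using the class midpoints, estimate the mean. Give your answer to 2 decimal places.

118.22

Midpoints: 107.5, 112.5, 117.5, 122.5, 127.5, 132.5
Σfm = 21×107.5 + 26×112.5 + 18×117.5 + 20×122.5 + 14×127.5 + 12×132.5 = 13122.5
n = Σf = 111
Mean = 13122.5 / 111 = 118.2207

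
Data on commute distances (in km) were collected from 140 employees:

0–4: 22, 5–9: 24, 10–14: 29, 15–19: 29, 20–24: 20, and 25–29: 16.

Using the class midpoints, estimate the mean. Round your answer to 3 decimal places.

13.750

Midpoints: 2, 7, 12, 17, 22, 27
Σfm = 22×2 + 24×7 + 29×12 + 29×17 + 20×22 + 16×27 = 1925
n = Σf = 140
Mean = 1925 / 140 = 13.7500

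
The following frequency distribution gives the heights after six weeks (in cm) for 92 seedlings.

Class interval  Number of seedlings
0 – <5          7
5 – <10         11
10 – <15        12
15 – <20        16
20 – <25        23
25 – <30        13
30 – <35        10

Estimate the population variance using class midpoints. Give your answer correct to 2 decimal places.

75.47

Midpoints: 2.5, 7.5, 12.5, 17.5, 22.5, 27.5, 32.5
n = 92, Σfm = 1730, mean = 18.8043
Σfm² = 39475
Σf(m − x̄)² = Σfm² − (Σfm)²/n = 39475 − 1730²/92 = 6943.4783
Population variance = 6943.4783 / 92 = 75.4726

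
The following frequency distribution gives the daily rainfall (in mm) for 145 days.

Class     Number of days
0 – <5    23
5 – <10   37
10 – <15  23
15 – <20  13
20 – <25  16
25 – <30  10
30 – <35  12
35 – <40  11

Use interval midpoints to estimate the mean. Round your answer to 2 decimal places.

Midpoints: 2.5, 7.5, 12.5, 17.5, 22.5, 27.5, 32.5, 37.5
Σfm = 23×2.5 + 37×7.5 + 23×12.5 + 13×17.5 + 16×22.5 + 10×27.5 + 12×32.5 + 11×37.5 = 2287.5
n = Σf = 145
Mean = 2287.5 / 145 = 15.7759

15.78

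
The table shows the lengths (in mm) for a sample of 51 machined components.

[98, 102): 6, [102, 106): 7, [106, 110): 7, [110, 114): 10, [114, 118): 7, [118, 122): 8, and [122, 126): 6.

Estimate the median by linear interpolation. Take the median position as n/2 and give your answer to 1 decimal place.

Cumulative frequencies: 6, 13, 20, 30, 37, 45, 51
n = 51; position = n/2 = 25.5.
This falls in the class [110, 114): L = 110, F = 20, f = 10, h = 4.
Median ≈ 110 + ((25.5 − 20) / 10) × 4 = 112.2000

112.2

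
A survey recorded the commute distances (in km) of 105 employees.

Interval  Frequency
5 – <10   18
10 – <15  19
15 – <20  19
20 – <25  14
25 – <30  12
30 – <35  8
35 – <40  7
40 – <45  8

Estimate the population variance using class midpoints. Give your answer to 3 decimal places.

115.102

Midpoints: 7.5, 12.5, 17.5, 22.5, 27.5, 32.5, 37.5, 42.5
n = 105, Σfm = 2212.5, mean = 21.0714
Σfm² = 58706.25
Σf(m − x̄)² = Σfm² − (Σfm)²/n = 58706.25 − 2212.5²/105 = 12085.7143
Population variance = 12085.7143 / 105 = 115.1020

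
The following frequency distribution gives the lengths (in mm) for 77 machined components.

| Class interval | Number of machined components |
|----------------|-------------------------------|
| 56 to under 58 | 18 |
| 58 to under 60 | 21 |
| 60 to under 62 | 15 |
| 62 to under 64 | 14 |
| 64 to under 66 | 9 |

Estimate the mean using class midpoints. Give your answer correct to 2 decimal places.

60.35

Midpoints: 57, 59, 61, 63, 65
Σfm = 18×57 + 21×59 + 15×61 + 14×63 + 9×65 = 4647
n = Σf = 77
Mean = 4647 / 77 = 60.3506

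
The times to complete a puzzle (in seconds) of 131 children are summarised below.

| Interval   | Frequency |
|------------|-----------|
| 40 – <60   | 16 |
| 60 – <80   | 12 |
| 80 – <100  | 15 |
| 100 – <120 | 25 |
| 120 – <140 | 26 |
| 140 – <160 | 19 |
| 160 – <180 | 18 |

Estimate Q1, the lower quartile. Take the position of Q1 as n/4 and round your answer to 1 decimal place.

86.3

Cumulative frequencies: 16, 28, 43, 68, 94, 113, 131
n = 131; position = n/4 = 32.75.
This falls in the class 80 – <100: L = 80, F = 28, f = 15, h = 20.
Lower quartile ≈ 80 + ((32.75 − 28) / 15) × 20 = 86.3333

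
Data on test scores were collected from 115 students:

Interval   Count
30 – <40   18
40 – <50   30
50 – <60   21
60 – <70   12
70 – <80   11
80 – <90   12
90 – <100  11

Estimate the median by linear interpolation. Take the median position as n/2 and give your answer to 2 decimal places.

54.52

Cumulative frequencies: 18, 48, 69, 81, 92, 104, 115
n = 115; position = n/2 = 57.5.
This falls in the class 50 – <60: L = 50, F = 48, f = 21, h = 10.
Median ≈ 50 + ((57.5 − 48) / 21) × 10 = 54.5238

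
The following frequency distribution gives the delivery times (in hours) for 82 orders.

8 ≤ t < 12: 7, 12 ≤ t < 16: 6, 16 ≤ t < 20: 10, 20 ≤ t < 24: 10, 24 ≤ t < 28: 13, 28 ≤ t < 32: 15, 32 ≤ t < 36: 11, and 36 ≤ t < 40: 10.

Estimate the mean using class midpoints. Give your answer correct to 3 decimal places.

Midpoints: 10, 14, 18, 22, 26, 30, 34, 38
Σfm = 7×10 + 6×14 + 10×18 + 10×22 + 13×26 + 15×30 + 11×34 + 10×38 = 2096
n = Σf = 82
Mean = 2096 / 82 = 25.5610

25.561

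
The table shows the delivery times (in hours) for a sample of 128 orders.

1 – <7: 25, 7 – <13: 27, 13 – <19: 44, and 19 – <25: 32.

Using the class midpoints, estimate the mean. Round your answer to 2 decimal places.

13.89

Midpoints: 4, 10, 16, 22
Σfm = 25×4 + 27×10 + 44×16 + 32×22 = 1778
n = Σf = 128
Mean = 1778 / 128 = 13.8906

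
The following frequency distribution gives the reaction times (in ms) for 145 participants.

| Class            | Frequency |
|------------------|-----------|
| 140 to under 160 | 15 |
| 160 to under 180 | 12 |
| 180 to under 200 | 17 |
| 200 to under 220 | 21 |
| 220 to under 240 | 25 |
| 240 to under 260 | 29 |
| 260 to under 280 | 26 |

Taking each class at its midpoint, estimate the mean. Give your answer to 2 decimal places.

Midpoints: 150, 170, 190, 210, 230, 250, 270
Σfm = 15×150 + 12×170 + 17×190 + 21×210 + 25×230 + 29×250 + 26×270 = 31950
n = Σf = 145
Mean = 31950 / 145 = 220.3448

220.34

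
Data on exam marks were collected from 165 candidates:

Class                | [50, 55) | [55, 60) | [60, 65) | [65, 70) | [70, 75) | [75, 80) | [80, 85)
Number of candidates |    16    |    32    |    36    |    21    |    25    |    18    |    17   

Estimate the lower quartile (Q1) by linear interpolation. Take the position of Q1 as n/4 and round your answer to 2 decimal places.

58.95

Cumulative frequencies: 16, 48, 84, 105, 130, 148, 165
n = 165; position = n/4 = 41.25.
This falls in the class [55, 60): L = 55, F = 16, f = 32, h = 5.
Lower quartile ≈ 55 + ((41.25 − 16) / 32) × 5 = 58.9453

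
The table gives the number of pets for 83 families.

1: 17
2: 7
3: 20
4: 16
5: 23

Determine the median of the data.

3

Cumulative frequencies: 17, 24, 44, 60, 83
n = 83, so the median is the value in position (n+1)/2 = 42.
Position 42 falls at value 3.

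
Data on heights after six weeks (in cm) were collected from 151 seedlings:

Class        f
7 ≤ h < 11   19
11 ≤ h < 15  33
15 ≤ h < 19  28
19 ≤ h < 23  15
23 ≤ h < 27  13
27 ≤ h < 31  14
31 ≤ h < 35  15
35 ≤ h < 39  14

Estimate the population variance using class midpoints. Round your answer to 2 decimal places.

80.37

Midpoints: 9, 13, 17, 21, 25, 29, 33, 37
n = 151, Σfm = 3135, mean = 20.7616
Σfm² = 77223
Σf(m − x̄)² = Σfm² − (Σfm)²/n = 77223 − 3135²/151 = 12135.4172
Population variance = 12135.4172 / 151 = 80.3670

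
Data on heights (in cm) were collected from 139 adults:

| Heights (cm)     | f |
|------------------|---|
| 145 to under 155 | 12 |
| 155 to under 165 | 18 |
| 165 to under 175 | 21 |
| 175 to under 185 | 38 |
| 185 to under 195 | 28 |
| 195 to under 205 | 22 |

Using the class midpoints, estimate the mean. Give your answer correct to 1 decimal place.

178.5

Midpoints: 150, 160, 170, 180, 190, 200
Σfm = 12×150 + 18×160 + 21×170 + 38×180 + 28×190 + 22×200 = 24810
n = Σf = 139
Mean = 24810 / 139 = 178.4892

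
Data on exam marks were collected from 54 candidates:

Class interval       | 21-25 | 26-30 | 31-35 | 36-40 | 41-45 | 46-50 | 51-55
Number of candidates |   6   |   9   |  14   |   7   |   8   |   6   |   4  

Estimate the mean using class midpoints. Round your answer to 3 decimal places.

36.333

Midpoints: 23, 28, 33, 38, 43, 48, 53
Σfm = 6×23 + 9×28 + 14×33 + 7×38 + 8×43 + 6×48 + 4×53 = 1962
n = Σf = 54
Mean = 1962 / 54 = 36.3333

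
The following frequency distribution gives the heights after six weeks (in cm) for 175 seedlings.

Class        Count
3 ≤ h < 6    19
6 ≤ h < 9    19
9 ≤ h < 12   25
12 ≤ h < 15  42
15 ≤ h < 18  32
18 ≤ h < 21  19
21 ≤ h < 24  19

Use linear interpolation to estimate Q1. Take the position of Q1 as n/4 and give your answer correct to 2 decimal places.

Cumulative frequencies: 19, 38, 63, 105, 137, 156, 175
n = 175; position = n/4 = 43.75.
This falls in the class 9 ≤ h < 12: L = 9, F = 38, f = 25, h = 3.
Lower quartile ≈ 9 + ((43.75 − 38) / 25) × 3 = 9.6900

9.69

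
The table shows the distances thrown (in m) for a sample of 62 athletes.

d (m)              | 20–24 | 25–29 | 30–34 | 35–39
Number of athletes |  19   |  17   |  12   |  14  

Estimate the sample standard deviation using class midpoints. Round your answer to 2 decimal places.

5.72

Midpoints: 22, 27, 32, 37
n = 62, Σfm = 1779, mean = 28.6935
Σfm² = 53043
Σf(m − x̄)² = Σfm² − (Σfm)²/n = 53043 − 1779²/62 = 1997.1774
Sample variance = 1997.1774 / 61 = 32.7406
Standard deviation = √32.7406 = 5.7219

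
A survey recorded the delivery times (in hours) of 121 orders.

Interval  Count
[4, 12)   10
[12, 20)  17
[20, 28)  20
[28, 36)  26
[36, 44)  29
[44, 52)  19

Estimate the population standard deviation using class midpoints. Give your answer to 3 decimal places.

Midpoints: 8, 16, 24, 32, 40, 48
n = 121, Σfm = 3736, mean = 30.8760
Σfm² = 133312
Σf(m − x̄)² = Σfm² − (Σfm)²/n = 133312 − 3736²/121 = 17959.1405
Population variance = 17959.1405 / 121 = 148.4226
Standard deviation = √148.4226 = 12.1829

12.183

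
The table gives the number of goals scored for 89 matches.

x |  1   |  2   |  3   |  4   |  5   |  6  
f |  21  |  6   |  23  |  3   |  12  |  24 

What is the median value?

3

Cumulative frequencies: 21, 27, 50, 53, 65, 89
n = 89, so the median is the value in position (n+1)/2 = 45.
Position 45 falls at value 3.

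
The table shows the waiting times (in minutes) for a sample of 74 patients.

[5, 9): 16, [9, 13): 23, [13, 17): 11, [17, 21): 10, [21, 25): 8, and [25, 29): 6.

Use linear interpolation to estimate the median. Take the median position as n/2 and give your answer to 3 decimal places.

12.652

Cumulative frequencies: 16, 39, 50, 60, 68, 74
n = 74; position = n/2 = 37.
This falls in the class [9, 13): L = 9, F = 16, f = 23, h = 4.
Median ≈ 9 + ((37 − 16) / 23) × 4 = 12.6522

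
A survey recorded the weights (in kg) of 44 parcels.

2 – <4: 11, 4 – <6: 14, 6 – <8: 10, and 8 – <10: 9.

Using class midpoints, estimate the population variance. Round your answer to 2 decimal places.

Midpoints: 3, 5, 7, 9
n = 44, Σfm = 254, mean = 5.7727
Σfm² = 1668
Σf(m − x̄)² = Σfm² − (Σfm)²/n = 1668 − 254²/44 = 201.7273
Population variance = 201.7273 / 44 = 4.5847

4.58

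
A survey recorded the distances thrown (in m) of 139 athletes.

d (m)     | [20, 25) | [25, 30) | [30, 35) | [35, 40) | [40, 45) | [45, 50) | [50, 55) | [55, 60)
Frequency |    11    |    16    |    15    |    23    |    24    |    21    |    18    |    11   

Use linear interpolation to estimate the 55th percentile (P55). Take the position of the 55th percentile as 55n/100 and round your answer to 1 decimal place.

Cumulative frequencies: 11, 27, 42, 65, 89, 110, 128, 139
n = 139; position = 55n/100 = 76.45.
This falls in the class [40, 45): L = 40, F = 65, f = 24, h = 5.
55th percentile ≈ 40 + ((76.45 − 65) / 24) × 5 = 42.3854

42.4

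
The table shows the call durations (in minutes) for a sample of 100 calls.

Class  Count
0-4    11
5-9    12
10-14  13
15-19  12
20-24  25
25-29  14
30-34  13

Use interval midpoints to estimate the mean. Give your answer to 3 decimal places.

18.100

Midpoints: 2, 7, 12, 17, 22, 27, 32
Σfm = 11×2 + 12×7 + 13×12 + 12×17 + 25×22 + 14×27 + 13×32 = 1810
n = Σf = 100
Mean = 1810 / 100 = 18.1000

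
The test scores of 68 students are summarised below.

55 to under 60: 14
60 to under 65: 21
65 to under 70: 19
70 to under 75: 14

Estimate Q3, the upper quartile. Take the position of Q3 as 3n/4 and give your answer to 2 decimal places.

Cumulative frequencies: 14, 35, 54, 68
n = 68; position = 3n/4 = 51.
This falls in the class 65 to under 70: L = 65, F = 35, f = 19, h = 5.
Upper quartile ≈ 65 + ((51 − 35) / 19) × 5 = 69.2105

69.21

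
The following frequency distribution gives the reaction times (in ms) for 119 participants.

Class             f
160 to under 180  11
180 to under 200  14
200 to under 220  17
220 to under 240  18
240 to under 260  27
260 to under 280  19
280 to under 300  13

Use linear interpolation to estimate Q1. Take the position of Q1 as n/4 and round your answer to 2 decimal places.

205.59

Cumulative frequencies: 11, 25, 42, 60, 87, 106, 119
n = 119; position = n/4 = 29.75.
This falls in the class 200 to under 220: L = 200, F = 25, f = 17, h = 20.
Lower quartile ≈ 200 + ((29.75 − 25) / 17) × 20 = 205.5882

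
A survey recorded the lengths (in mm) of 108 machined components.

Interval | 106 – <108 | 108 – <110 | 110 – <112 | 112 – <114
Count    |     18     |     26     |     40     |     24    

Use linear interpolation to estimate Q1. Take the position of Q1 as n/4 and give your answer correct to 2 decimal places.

Cumulative frequencies: 18, 44, 84, 108
n = 108; position = n/4 = 27.
This falls in the class 108 – <110: L = 108, F = 18, f = 26, h = 2.
Lower quartile ≈ 108 + ((27 − 18) / 26) × 2 = 108.6923

108.69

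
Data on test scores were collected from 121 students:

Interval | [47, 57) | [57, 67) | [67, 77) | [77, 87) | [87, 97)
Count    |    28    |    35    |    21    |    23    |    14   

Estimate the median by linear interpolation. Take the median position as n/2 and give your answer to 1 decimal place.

Cumulative frequencies: 28, 63, 84, 107, 121
n = 121; position = n/2 = 60.5.
This falls in the class [57, 67): L = 57, F = 28, f = 35, h = 10.
Median ≈ 57 + ((60.5 − 28) / 35) × 10 = 66.2857

66.3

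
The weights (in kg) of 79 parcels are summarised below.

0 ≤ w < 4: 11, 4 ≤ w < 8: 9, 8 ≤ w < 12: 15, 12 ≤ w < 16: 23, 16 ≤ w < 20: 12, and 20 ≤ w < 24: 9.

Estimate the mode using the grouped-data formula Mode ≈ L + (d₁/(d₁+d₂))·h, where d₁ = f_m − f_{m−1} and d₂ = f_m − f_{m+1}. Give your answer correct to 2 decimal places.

Modal class: 12 ≤ w < 16 (highest frequency 23).
d₁ = 23 − 15 = 8, d₂ = 23 − 12 = 11
Mode ≈ 12 + (8/(8+11)) × 4 = 12 + 1.6842 = 13.6842

13.68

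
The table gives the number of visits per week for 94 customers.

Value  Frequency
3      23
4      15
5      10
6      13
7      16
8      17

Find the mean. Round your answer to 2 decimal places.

Values: 3, 4, 5, 6, 7, 8
Σfx = 23×3 + 15×4 + 10×5 + 13×6 + 16×7 + 17×8 = 505
n = Σf = 94
Mean = 505 / 94 = 5.3723

5.37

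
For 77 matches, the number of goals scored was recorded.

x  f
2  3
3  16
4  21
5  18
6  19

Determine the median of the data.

Cumulative frequencies: 3, 19, 40, 58, 77
n = 77, so the median is the value in position (n+1)/2 = 39.
Position 39 falls at value 4.

4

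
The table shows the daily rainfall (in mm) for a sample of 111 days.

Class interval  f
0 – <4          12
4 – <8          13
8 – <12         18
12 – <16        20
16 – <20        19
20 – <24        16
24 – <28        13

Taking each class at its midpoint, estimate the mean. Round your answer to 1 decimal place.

14.4

Midpoints: 2, 6, 10, 14, 18, 22, 26
Σfm = 12×2 + 13×6 + 18×10 + 20×14 + 19×18 + 16×22 + 13×26 = 1594
n = Σf = 111
Mean = 1594 / 111 = 14.3604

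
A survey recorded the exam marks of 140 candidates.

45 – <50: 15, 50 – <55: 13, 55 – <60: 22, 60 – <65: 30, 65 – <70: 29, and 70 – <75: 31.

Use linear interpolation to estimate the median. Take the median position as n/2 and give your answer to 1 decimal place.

63.3

Cumulative frequencies: 15, 28, 50, 80, 109, 140
n = 140; position = n/2 = 70.
This falls in the class 60 – <65: L = 60, F = 50, f = 30, h = 5.
Median ≈ 60 + ((70 − 50) / 30) × 5 = 63.3333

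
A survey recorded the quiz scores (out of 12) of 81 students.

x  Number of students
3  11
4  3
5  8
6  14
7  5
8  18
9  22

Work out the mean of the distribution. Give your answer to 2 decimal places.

6.74

Values: 3, 4, 5, 6, 7, 8, 9
Σfx = 11×3 + 3×4 + 8×5 + 14×6 + 5×7 + 18×8 + 22×9 = 546
n = Σf = 81
Mean = 546 / 81 = 6.7407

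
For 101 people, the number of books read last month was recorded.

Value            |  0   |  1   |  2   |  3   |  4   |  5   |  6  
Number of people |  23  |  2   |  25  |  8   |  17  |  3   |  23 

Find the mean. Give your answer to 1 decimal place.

2.9

Values: 0, 1, 2, 3, 4, 5, 6
Σfx = 23×0 + 2×1 + 25×2 + 8×3 + 17×4 + 3×5 + 23×6 = 297
n = Σf = 101
Mean = 297 / 101 = 2.9406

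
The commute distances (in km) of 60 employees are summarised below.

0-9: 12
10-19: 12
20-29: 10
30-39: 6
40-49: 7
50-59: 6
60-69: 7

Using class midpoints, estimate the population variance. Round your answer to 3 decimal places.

Midpoints: 4.5, 14.5, 24.5, 34.5, 44.5, 54.5, 64.5
n = 60, Σfm = 1770, mean = 29.5000
Σfm² = 76715
Σf(m − x̄)² = Σfm² − (Σfm)²/n = 76715 − 1770²/60 = 24500.0000
Population variance = 24500.0000 / 60 = 408.3333

408.333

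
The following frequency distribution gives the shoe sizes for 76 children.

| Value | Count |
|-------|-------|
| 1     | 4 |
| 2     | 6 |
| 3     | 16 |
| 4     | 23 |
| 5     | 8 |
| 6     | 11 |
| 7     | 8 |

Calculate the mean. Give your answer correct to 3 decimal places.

4.184

Values: 1, 2, 3, 4, 5, 6, 7
Σfx = 4×1 + 6×2 + 16×3 + 23×4 + 8×5 + 11×6 + 8×7 = 318
n = Σf = 76
Mean = 318 / 76 = 4.1842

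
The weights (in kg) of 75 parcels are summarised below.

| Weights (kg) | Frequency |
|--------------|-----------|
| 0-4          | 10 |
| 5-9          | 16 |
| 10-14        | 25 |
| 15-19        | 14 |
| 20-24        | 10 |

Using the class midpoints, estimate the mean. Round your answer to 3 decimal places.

Midpoints: 2, 7, 12, 17, 22
Σfm = 10×2 + 16×7 + 25×12 + 14×17 + 10×22 = 890
n = Σf = 75
Mean = 890 / 75 = 11.8667

11.867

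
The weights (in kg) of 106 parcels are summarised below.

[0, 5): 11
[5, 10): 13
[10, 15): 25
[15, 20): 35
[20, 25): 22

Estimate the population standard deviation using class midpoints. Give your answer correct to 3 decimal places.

6.176

Midpoints: 2.5, 7.5, 12.5, 17.5, 22.5
n = 106, Σfm = 1545, mean = 14.5755
Σfm² = 26562.5
Σf(m − x̄)² = Σfm² − (Σfm)²/n = 26562.5 − 1545²/106 = 4043.3962
Population variance = 4043.3962 / 106 = 38.1452
Standard deviation = √38.1452 = 6.1762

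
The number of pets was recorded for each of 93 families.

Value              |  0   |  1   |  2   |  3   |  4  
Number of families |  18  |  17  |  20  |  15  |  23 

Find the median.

Cumulative frequencies: 18, 35, 55, 70, 93
n = 93, so the median is the value in position (n+1)/2 = 47.
Position 47 falls at value 2.

2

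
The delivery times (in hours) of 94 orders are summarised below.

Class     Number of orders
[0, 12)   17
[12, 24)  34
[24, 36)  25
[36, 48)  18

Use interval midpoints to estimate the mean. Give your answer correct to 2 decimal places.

Midpoints: 6, 18, 30, 42
Σfm = 17×6 + 34×18 + 25×30 + 18×42 = 2220
n = Σf = 94
Mean = 2220 / 94 = 23.6170

23.62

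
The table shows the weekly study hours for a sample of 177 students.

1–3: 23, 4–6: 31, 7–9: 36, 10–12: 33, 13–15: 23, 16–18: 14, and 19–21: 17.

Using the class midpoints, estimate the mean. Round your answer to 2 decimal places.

9.90

Midpoints: 2, 5, 8, 11, 14, 17, 20
Σfm = 23×2 + 31×5 + 36×8 + 33×11 + 23×14 + 14×17 + 17×20 = 1752
n = Σf = 177
Mean = 1752 / 177 = 9.8983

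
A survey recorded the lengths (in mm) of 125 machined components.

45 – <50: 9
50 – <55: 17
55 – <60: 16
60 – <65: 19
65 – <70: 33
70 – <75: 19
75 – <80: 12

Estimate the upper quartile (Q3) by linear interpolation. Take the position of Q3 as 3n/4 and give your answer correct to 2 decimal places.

69.96

Cumulative frequencies: 9, 26, 42, 61, 94, 113, 125
n = 125; position = 3n/4 = 93.75.
This falls in the class 65 – <70: L = 65, F = 61, f = 33, h = 5.
Upper quartile ≈ 65 + ((93.75 − 61) / 33) × 5 = 69.9621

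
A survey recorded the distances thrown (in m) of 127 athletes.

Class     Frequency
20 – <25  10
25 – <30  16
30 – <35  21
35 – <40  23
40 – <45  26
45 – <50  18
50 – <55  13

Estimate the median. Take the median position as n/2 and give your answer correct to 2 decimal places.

Cumulative frequencies: 10, 26, 47, 70, 96, 114, 127
n = 127; position = n/2 = 63.5.
This falls in the class 35 – <40: L = 35, F = 47, f = 23, h = 5.
Median ≈ 35 + ((63.5 − 47) / 23) × 5 = 38.5870

38.59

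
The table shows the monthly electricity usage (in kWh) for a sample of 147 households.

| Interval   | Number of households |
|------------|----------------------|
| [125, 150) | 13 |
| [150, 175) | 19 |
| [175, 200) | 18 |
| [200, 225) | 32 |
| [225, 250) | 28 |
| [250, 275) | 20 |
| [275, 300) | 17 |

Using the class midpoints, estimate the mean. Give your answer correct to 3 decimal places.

216.582

Midpoints: 137.5, 162.5, 187.5, 212.5, 237.5, 262.5, 287.5
Σfm = 13×137.5 + 19×162.5 + 18×187.5 + 32×212.5 + 28×237.5 + 20×262.5 + 17×287.5 = 31837.5
n = Σf = 147
Mean = 31837.5 / 147 = 216.5816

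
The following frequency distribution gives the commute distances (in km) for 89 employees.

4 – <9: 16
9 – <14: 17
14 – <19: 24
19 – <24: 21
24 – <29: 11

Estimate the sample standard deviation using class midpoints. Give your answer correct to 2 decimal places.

6.43

Midpoints: 6.5, 11.5, 16.5, 21.5, 26.5
n = 89, Σfm = 1438.5, mean = 16.1629
Σfm² = 26890.25
Σf(m − x̄)² = Σfm² − (Σfm)²/n = 26890.25 − 1438.5²/89 = 3639.8876
Sample variance = 3639.8876 / 88 = 41.3624
Standard deviation = √41.3624 = 6.4314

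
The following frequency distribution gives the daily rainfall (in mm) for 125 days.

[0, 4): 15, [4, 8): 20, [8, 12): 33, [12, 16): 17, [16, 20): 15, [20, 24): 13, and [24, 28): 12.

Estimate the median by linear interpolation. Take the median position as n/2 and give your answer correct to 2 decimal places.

11.33

Cumulative frequencies: 15, 35, 68, 85, 100, 113, 125
n = 125; position = n/2 = 62.5.
This falls in the class [8, 12): L = 8, F = 35, f = 33, h = 4.
Median ≈ 8 + ((62.5 − 35) / 33) × 4 = 11.3333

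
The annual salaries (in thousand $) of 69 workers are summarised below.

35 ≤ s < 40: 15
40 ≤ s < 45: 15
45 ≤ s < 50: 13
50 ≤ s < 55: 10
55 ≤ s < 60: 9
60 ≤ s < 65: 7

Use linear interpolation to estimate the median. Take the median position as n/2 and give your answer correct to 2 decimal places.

46.73

Cumulative frequencies: 15, 30, 43, 53, 62, 69
n = 69; position = n/2 = 34.5.
This falls in the class 45 ≤ s < 50: L = 45, F = 30, f = 13, h = 5.
Median ≈ 45 + ((34.5 − 30) / 13) × 5 = 46.7308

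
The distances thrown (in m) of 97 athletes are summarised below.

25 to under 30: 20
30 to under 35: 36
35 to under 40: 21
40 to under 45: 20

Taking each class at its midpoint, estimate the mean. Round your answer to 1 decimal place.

Midpoints: 27.5, 32.5, 37.5, 42.5
Σfm = 20×27.5 + 36×32.5 + 21×37.5 + 20×42.5 = 3357.5
n = Σf = 97
Mean = 3357.5 / 97 = 34.6134

34.6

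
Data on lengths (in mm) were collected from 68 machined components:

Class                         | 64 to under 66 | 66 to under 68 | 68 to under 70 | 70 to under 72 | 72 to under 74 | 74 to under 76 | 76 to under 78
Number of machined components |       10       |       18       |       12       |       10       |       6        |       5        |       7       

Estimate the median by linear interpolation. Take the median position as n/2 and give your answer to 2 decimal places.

Cumulative frequencies: 10, 28, 40, 50, 56, 61, 68
n = 68; position = n/2 = 34.
This falls in the class 68 to under 70: L = 68, F = 28, f = 12, h = 2.
Median ≈ 68 + ((34 − 28) / 12) × 2 = 69.0000

69.00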